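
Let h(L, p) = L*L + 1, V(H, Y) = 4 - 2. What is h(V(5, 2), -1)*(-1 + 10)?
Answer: 45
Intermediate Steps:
V(H, Y) = 2
h(L, p) = 1 + L**2 (h(L, p) = L**2 + 1 = 1 + L**2)
h(V(5, 2), -1)*(-1 + 10) = (1 + 2**2)*(-1 + 10) = (1 + 4)*9 = 5*9 = 45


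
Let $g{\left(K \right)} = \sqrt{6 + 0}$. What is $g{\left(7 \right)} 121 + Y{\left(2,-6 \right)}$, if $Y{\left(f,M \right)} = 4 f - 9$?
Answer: $-1 + 121 \sqrt{6} \approx 295.39$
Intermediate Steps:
$Y{\left(f,M \right)} = -9 + 4 f$
$g{\left(K \right)} = \sqrt{6}$
$g{\left(7 \right)} 121 + Y{\left(2,-6 \right)} = \sqrt{6} \cdot 121 + \left(-9 + 4 \cdot 2\right) = 121 \sqrt{6} + \left(-9 + 8\right) = 121 \sqrt{6} - 1 = -1 + 121 \sqrt{6}$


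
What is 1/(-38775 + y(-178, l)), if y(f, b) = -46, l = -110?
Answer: -1/38821 ≈ -2.5759e-5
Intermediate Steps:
1/(-38775 + y(-178, l)) = 1/(-38775 - 46) = 1/(-38821) = -1/38821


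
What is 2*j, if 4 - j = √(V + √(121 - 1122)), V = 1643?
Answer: 8 - 2*√(1643 + I*√1001) ≈ -73.072 - 0.78051*I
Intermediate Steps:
j = 4 - √(1643 + I*√1001) (j = 4 - √(1643 + √(121 - 1122)) = 4 - √(1643 + √(-1001)) = 4 - √(1643 + I*√1001) ≈ -36.536 - 0.39025*I)
2*j = 2*(4 - √(1643 + I*√1001)) = 8 - 2*√(1643 + I*√1001)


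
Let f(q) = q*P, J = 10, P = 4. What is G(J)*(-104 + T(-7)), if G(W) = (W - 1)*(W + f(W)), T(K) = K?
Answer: -49950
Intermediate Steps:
f(q) = 4*q (f(q) = q*4 = 4*q)
G(W) = 5*W*(-1 + W) (G(W) = (W - 1)*(W + 4*W) = (-1 + W)*(5*W) = 5*W*(-1 + W))
G(J)*(-104 + T(-7)) = (5*10*(-1 + 10))*(-104 - 7) = (5*10*9)*(-111) = 450*(-111) = -49950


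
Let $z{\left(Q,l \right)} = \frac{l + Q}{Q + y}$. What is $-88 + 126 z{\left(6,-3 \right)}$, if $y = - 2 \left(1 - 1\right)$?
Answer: $-25$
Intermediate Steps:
$y = 0$ ($y = \left(-2\right) 0 = 0$)
$z{\left(Q,l \right)} = \frac{Q + l}{Q}$ ($z{\left(Q,l \right)} = \frac{l + Q}{Q + 0} = \frac{Q + l}{Q}$)
$-88 + 126 z{\left(6,-3 \right)} = -88 + 126 \frac{6 - 3}{6} = -88 + 126 \cdot \frac{1}{6} \cdot 3 = -88 + 126 \cdot \frac{1}{2} = -88 + 63 = -25$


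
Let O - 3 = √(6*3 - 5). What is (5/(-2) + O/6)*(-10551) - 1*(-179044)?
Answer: 200146 - 3517*√13/2 ≈ 1.9381e+5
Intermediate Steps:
O = 3 + √13 (O = 3 + √(6*3 - 5) = 3 + √(18 - 5) = 3 + √13 ≈ 6.6056)
(5/(-2) + O/6)*(-10551) - 1*(-179044) = (5/(-2) + (3 + √13)/6)*(-10551) - 1*(-179044) = (5*(-½) + (3 + √13)*(⅙))*(-10551) + 179044 = (-5/2 + (½ + √13/6))*(-10551) + 179044 = (-2 + √13/6)*(-10551) + 179044 = (21102 - 3517*√13/2) + 179044 = 200146 - 3517*√13/2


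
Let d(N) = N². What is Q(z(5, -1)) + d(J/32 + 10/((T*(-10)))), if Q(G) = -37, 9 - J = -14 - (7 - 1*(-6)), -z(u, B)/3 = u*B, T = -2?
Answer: -2199/64 ≈ -34.359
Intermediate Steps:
z(u, B) = -3*B*u (z(u, B) = -3*u*B = -3*B*u)
J = 36 (J = 9 - (-14 - (7 - 1*(-6))) = 9 - (-14 - (7 + 6)) = 9 - (-14 - 1*13) = 9 - (-14 - 13) = 9 - 1*(-27) = 9 + 27 = 36)
Q(z(5, -1)) + d(J/32 + 10/((T*(-10)))) = -37 + (36/32 + 10/((-2*(-10))))² = -37 + (36*(1/32) + 10/20)² = -37 + (9/8 + 10*(1/20))² = -37 + (9/8 + ½)² = -37 + (13/8)² = -37 + 169/64 = -2199/64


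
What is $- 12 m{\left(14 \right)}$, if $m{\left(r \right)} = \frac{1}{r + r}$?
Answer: $- \frac{3}{7} \approx -0.42857$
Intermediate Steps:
$m{\left(r \right)} = \frac{1}{2 r}$
$- 12 m{\left(14 \right)} = - 12 \frac{1}{2 \cdot 14} = - 12 \cdot \frac{1}{2} \cdot \frac{1}{14} = \left(-12\right) \frac{1}{28} = - \frac{3}{7}$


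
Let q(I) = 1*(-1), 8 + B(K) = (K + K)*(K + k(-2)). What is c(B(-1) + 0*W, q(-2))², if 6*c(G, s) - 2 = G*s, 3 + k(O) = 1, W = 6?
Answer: 4/9 ≈ 0.44444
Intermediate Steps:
k(O) = -2 (k(O) = -3 + 1 = -2)
B(K) = -8 + 2*K*(-2 + K) (B(K) = -8 + (K + K)*(K - 2) = -8 + (2*K)*(-2 + K) = -8 + 2*K*(-2 + K))
q(I) = -1
c(G, s) = ⅓ + G*s/6 (c(G, s) = ⅓ + (G*s)/6 = ⅓ + G*s/6)
c(B(-1) + 0*W, q(-2))² = (⅓ + (⅙)*((-8 - 4*(-1) + 2*(-1)²) + 0*6)*(-1))² = (⅓ + (⅙)*((-8 + 4 + 2*1) + 0)*(-1))² = (⅓ + (⅙)*((-8 + 4 + 2) + 0)*(-1))² = (⅓ + (⅙)*(-2 + 0)*(-1))² = (⅓ + (⅙)*(-2)*(-1))² = (⅓ + ⅓)² = (⅔)² = 4/9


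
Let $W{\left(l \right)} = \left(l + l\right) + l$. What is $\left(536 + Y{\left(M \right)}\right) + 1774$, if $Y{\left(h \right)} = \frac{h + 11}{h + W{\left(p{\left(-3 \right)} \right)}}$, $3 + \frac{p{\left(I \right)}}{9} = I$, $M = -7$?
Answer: $\frac{390386}{169} \approx 2310.0$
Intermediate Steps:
$p{\left(I \right)} = -27 + 9 I$
$W{\left(l \right)} = 3 l$ ($W{\left(l \right)} = 2 l + l = 3 l$)
$Y{\left(h \right)} = \frac{11 + h}{-162 + h}$ ($Y{\left(h \right)} = \frac{h + 11}{h + 3 \left(-27 + 9 \left(-3\right)\right)} = \frac{11 + h}{h + 3 \left(-27 - 27\right)} = \frac{11 + h}{h + 3 \left(-54\right)} = \frac{11 + h}{h - 162} = \frac{11 + h}{-162 + h}$)
$\left(536 + Y{\left(M \right)}\right) + 1774 = \left(536 + \frac{11 - 7}{-162 - 7}\right) + 1774 = \left(536 + \frac{1}{-169} \cdot 4\right) + 1774 = \left(536 - \frac{4}{169}\right) + 1774 = \frac{90580}{169} + 1774 = \frac{390386}{169}$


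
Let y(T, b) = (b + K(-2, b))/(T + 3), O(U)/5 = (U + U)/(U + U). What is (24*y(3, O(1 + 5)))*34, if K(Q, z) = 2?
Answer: 952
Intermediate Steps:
O(U) = 5 (O(U) = 5*((U + U)/(U + U)) = 5*((2*U)/((2*U))) = 5*((2*U)*(1/(2*U))) = 5*1 = 5)
y(T, b) = (2 + b)/(3 + T) (y(T, b) = (b + 2)/(T + 3) = (2 + b)/(3 + T))
(24*y(3, O(1 + 5)))*34 = (24*((2 + 5)/(3 + 3)))*34 = (24*(7/6))*34 = 28*34 = 952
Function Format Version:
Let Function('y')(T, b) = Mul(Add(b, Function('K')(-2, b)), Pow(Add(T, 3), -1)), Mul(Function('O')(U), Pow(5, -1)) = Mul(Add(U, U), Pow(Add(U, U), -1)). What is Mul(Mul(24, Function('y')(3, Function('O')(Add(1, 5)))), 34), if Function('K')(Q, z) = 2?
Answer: 952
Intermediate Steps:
Function('O')(U) = 5 (Function('O')(U) = Mul(5, Mul(Add(U, U), Pow(Add(U, U), -1))) = Mul(5, Mul(Mul(2, U), Pow(Mul(2, U), -1))) = Mul(5, Mul(Mul(2, U), Mul(Rational(1, 2), Pow(U, -1)))) = Mul(5, 1) = 5)
Function('y')(T, b) = Mul(Pow(Add(3, T), -1), Add(2, b)) (Function('y')(T, b) = Mul(Add(b, 2), Pow(Add(T, 3), -1)) = Mul(Add(2, b), Pow(Add(3, T), -1)) = Mul(Pow(Add(3, T), -1), Add(2, b)))
Mul(Mul(24, Function('y')(3, Function('O')(Add(1, 5)))), 34) = Mul(Mul(24, Mul(Pow(Add(3, 3), -1), Add(2, 5))), 34) = Mul(Mul(24, Mul(Pow(6, -1), 7)), 34) = Mul(Mul(24, Mul(Rational(1, 6), 7)), 34) = Mul(Mul(24, Rational(7, 6)), 34) = Mul(28, 34) = 952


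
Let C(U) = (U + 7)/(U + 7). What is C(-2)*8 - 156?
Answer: -148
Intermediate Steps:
C(U) = 1 (C(U) = (7 + U)/(7 + U) = 1)
C(-2)*8 - 156 = 1*8 - 156 = 8 - 156 = -148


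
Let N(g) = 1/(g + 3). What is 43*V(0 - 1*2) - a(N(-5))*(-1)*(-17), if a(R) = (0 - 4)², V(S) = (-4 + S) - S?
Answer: -444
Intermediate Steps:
V(S) = -4
N(g) = 1/(3 + g)
a(R) = 16 (a(R) = (-4)² = 16)
43*V(0 - 1*2) - a(N(-5))*(-1)*(-17) = 43*(-4) - 16*(-1)*(-17) = -172 - (-16)*(-17) = -172 - 1*272 = -172 - 272 = -444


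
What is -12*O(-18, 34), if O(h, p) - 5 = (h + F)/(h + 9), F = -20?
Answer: -332/3 ≈ -110.67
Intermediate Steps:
O(h, p) = 5 + (-20 + h)/(9 + h) (O(h, p) = 5 + (h - 20)/(h + 9) = 5 + (-20 + h)/(9 + h))
-12*O(-18, 34) = -12*(25 + 6*(-18))/(9 - 18) = -12*(25 - 108)/(-9) = -(-4)*(-83)/3 = -12*83/9 = -332/3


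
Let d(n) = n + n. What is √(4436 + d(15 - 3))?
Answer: 2*√1115 ≈ 66.783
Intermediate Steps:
d(n) = 2*n
√(4436 + d(15 - 3)) = √(4436 + 2*(15 - 3)) = √(4436 + 2*12) = √(4436 + 24) = √4460 = 2*√1115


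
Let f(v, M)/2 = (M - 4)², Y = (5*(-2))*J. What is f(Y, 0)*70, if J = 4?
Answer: 2240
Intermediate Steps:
Y = -40 (Y = (5*(-2))*4 = -10*4 = -40)
f(v, M) = 2*(-4 + M)² (f(v, M) = 2*(M - 4)² = 2*(-4 + M)²)
f(Y, 0)*70 = (2*(-4 + 0)²)*70 = (2*(-4)²)*70 = (2*16)*70 = 32*70 = 2240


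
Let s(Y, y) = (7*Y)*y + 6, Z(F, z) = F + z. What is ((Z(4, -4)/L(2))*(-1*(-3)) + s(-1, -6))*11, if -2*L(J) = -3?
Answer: 528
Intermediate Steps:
L(J) = 3/2 (L(J) = -1/2*(-3) = 3/2)
s(Y, y) = 6 + 7*Y*y (s(Y, y) = 7*Y*y + 6 = 6 + 7*Y*y)
((Z(4, -4)/L(2))*(-1*(-3)) + s(-1, -6))*11 = (((4 - 4)/(3/2))*(-1*(-3)) + (6 + 7*(-1)*(-6)))*11 = ((0*(2/3))*3 + (6 + 42))*11 = (0*3 + 48)*11 = (0 + 48)*11 = 48*11 = 528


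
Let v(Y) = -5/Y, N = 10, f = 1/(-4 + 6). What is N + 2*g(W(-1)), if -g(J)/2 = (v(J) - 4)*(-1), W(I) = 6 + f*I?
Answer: -106/11 ≈ -9.6364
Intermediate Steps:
f = ½ (f = 1/2 = ½ ≈ 0.50000)
W(I) = 6 + I/2
g(J) = -8 - 10/J (g(J) = -2*(-5/J - 4)*(-1) = -2*(-4 - 5/J)*(-1) = -2*(4 + 5/J) = -8 - 10/J)
N + 2*g(W(-1)) = 10 + 2*(-8 - 10/(6 + (½)*(-1))) = 10 + 2*(-8 - 10/(6 - ½)) = 10 + 2*(-8 - 10/11/2) = 10 + 2*(-8 - 10*2/11) = 10 + 2*(-8 - 20/11) = 10 + 2*(-108/11) = 10 - 216/11 = -106/11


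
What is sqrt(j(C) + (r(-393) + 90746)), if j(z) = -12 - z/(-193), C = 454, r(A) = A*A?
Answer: sqrt(9132909189)/193 ≈ 495.16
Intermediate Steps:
r(A) = A**2
j(z) = -12 + z/193 (j(z) = -12 - z*(-1)/193 = -12 - (-1)*z/193 = -12 + z/193)
sqrt(j(C) + (r(-393) + 90746)) = sqrt((-12 + (1/193)*454) + ((-393)**2 + 90746)) = sqrt((-12 + 454/193) + (154449 + 90746)) = sqrt(-1862/193 + 245195) = sqrt(47320773/193) = sqrt(9132909189)/193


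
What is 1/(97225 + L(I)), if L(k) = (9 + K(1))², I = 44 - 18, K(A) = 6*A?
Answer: 1/97450 ≈ 1.0262e-5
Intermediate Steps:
I = 26
L(k) = 225 (L(k) = (9 + 6*1)² = (9 + 6)² = 15² = 225)
1/(97225 + L(I)) = 1/(97225 + 225) = 1/97450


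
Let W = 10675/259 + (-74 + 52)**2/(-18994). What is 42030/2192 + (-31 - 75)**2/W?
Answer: 4631405157749/15863472216 ≈ 291.95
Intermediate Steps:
W = 14473971/351389 (W = 10675*(1/259) + (-22)**2*(-1/18994) = 1525/37 + 484*(-1/18994) = 1525/37 - 242/9497 = 14473971/351389 ≈ 41.191)
42030/2192 + (-31 - 75)**2/W = 42030/2192 + (-31 - 75)**2/(14473971/351389) = 42030*(1/2192) + (-106)**2*(351389/14473971) = 21015/1096 + 11236*(351389/14473971) = 21015/1096 + 3948206804/14473971 = 4631405157749/15863472216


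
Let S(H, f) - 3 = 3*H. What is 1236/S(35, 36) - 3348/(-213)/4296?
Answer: 2618891/228762 ≈ 11.448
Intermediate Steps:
S(H, f) = 3 + 3*H
1236/S(35, 36) - 3348/(-213)/4296 = 1236/(3 + 3*35) - 3348/(-213)/4296 = 1236/(3 + 105) - 3348*(-1/213)*(1/4296) = 1236/108 + (1116/71)*(1/4296) = 1236*(1/108) + 93/25418 = 103/9 + 93/25418 = 2618891/228762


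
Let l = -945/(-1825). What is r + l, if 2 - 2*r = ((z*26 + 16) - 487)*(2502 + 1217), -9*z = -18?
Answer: 568766373/730 ≈ 7.7913e+5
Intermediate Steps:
z = 2 (z = -1/9*(-18) = 2)
l = 189/365 (l = -945*(-1/1825) = 189/365 ≈ 0.51781)
r = 1558263/2 (r = 1 - ((2*26 + 16) - 487)*(2502 + 1217)/2 = 1 - ((52 + 16) - 487)*3719/2 = 1 - (68 - 487)*3719/2 = 1 - (-419)*3719/2 = 1 - 1/2*(-1558261) = 1 + 1558261/2 = 1558263/2 ≈ 7.7913e+5)
r + l = 1558263/2 + 189/365 = 568766373/730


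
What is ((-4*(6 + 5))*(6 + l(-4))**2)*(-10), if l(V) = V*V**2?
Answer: 1480160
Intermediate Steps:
l(V) = V**3
((-4*(6 + 5))*(6 + l(-4))**2)*(-10) = ((-4*(6 + 5))*(6 + (-4)**3)**2)*(-10) = ((-4*11)*(6 - 64)**2)*(-10) = -44*(-58)**2*(-10) = -44*3364*(-10) = -148016*(-10) = 1480160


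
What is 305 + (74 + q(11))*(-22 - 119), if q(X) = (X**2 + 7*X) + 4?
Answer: -38611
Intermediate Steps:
q(X) = 4 + X**2 + 7*X
305 + (74 + q(11))*(-22 - 119) = 305 + (74 + (4 + 11**2 + 7*11))*(-22 - 119) = 305 + (74 + (4 + 121 + 77))*(-141) = 305 + (74 + 202)*(-141) = 305 + 276*(-141) = 305 - 38916 = -38611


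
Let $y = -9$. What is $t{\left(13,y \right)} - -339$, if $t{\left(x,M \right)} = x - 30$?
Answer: $322$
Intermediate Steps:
$t{\left(x,M \right)} = -30 + x$
$t{\left(13,y \right)} - -339 = \left(-30 + 13\right) - -339 = -17 + 339 = 322$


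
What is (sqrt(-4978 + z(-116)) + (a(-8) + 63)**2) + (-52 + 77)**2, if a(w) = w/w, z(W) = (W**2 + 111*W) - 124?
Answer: 4721 + I*sqrt(4522) ≈ 4721.0 + 67.246*I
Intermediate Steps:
z(W) = -124 + W**2 + 111*W
a(w) = 1
(sqrt(-4978 + z(-116)) + (a(-8) + 63)**2) + (-52 + 77)**2 = (sqrt(-4978 + (-124 + (-116)**2 + 111*(-116))) + (1 + 63)**2) + (-52 + 77)**2 = (sqrt(-4978 + (-124 + 13456 - 12876)) + 64**2) + 25**2 = (sqrt(-4978 + 456) + 4096) + 625 = (sqrt(-4522) + 4096) + 625 = (I*sqrt(4522) + 4096) + 625 = (4096 + I*sqrt(4522)) + 625 = 4721 + I*sqrt(4522)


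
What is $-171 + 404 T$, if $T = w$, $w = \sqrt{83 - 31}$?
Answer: $-171 + 808 \sqrt{13} \approx 2742.3$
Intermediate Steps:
$w = 2 \sqrt{13}$ ($w = \sqrt{52} = 2 \sqrt{13} \approx 7.2111$)
$T = 2 \sqrt{13} \approx 7.2111$
$-171 + 404 T = -171 + 404 \cdot 2 \sqrt{13} = -171 + 808 \sqrt{13}$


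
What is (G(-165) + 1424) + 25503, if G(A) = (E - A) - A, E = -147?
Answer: 27110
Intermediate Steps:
G(A) = -147 - 2*A (G(A) = (-147 - A) - A = -147 - 2*A)
(G(-165) + 1424) + 25503 = ((-147 - 2*(-165)) + 1424) + 25503 = ((-147 + 330) + 1424) + 25503 = (183 + 1424) + 25503 = 1607 + 25503 = 27110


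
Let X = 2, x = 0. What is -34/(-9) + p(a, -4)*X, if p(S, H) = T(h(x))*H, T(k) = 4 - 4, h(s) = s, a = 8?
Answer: 34/9 ≈ 3.7778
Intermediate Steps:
T(k) = 0
p(S, H) = 0 (p(S, H) = 0*H = 0)
-34/(-9) + p(a, -4)*X = -34/(-9) + 0*2 = -34*(-1/9) + 0 = 34/9 + 0 = 34/9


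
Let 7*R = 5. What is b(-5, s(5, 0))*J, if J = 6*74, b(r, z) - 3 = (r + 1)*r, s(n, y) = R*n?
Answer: 10212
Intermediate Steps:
R = 5/7 (R = (⅐)*5 = 5/7 ≈ 0.71429)
s(n, y) = 5*n/7
b(r, z) = 3 + r*(1 + r) (b(r, z) = 3 + (r + 1)*r = 3 + (1 + r)*r = 3 + r*(1 + r))
J = 444
b(-5, s(5, 0))*J = (3 - 5 + (-5)²)*444 = (3 - 5 + 25)*444 = 23*444 = 10212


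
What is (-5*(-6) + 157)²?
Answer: 34969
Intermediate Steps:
(-5*(-6) + 157)² = (30 + 157)² = 187² = 34969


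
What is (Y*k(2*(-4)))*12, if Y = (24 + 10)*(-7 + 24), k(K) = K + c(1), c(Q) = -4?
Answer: -83232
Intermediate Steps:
k(K) = -4 + K (k(K) = K - 4 = -4 + K)
Y = 578 (Y = 34*17 = 578)
(Y*k(2*(-4)))*12 = (578*(-4 + 2*(-4)))*12 = (578*(-4 - 8))*12 = (578*(-12))*12 = -6936*12 = -83232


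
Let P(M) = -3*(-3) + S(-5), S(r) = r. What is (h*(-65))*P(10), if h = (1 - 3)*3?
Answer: 1560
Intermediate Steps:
h = -6 (h = -2*3 = -6)
P(M) = 4 (P(M) = -3*(-3) - 5 = 9 - 5 = 4)
(h*(-65))*P(10) = -6*(-65)*4 = 390*4 = 1560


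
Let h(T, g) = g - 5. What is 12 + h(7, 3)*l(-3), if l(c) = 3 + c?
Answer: 12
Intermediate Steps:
h(T, g) = -5 + g
12 + h(7, 3)*l(-3) = 12 + (-5 + 3)*(3 - 3) = 12 - 2*0 = 12 + 0 = 12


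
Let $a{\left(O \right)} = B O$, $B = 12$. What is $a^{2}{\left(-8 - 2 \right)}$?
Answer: $14400$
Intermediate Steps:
$a{\left(O \right)} = 12 O$
$a^{2}{\left(-8 - 2 \right)} = \left(12 \left(-8 - 2\right)\right)^{2} = \left(12 \left(-10\right)\right)^{2} = \left(-120\right)^{2} = 14400$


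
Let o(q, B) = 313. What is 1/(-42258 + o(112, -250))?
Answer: -1/41945 ≈ -2.3841e-5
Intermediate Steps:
1/(-42258 + o(112, -250)) = 1/(-42258 + 313) = 1/(-41945) = -1/41945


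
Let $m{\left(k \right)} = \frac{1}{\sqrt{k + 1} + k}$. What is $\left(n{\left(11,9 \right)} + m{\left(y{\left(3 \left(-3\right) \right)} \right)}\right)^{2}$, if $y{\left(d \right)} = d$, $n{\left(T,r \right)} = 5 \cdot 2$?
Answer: $\frac{3560 \sqrt{2} + 7121 i}{36 \sqrt{2} + 73 i} \approx 97.987 - 0.62917 i$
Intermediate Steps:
$n{\left(T,r \right)} = 10$
$m{\left(k \right)} = \frac{1}{k + \sqrt{1 + k}}$ ($m{\left(k \right)} = \frac{1}{\sqrt{1 + k} + k} = \frac{1}{k + \sqrt{1 + k}}$)
$\left(n{\left(11,9 \right)} + m{\left(y{\left(3 \left(-3\right) \right)} \right)}\right)^{2} = \left(10 + \frac{1}{3 \left(-3\right) + \sqrt{1 + 3 \left(-3\right)}}\right)^{2} = \left(10 + \frac{1}{-9 + \sqrt{1 - 9}}\right)^{2} = \left(10 + \frac{1}{-9 + \sqrt{-8}}\right)^{2} = \left(10 + \frac{1}{-9 + 2 i \sqrt{2}}\right)^{2}$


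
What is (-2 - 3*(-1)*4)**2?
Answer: 100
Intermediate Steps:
(-2 - 3*(-1)*4)**2 = (-2 + 3*4)**2 = (-2 + 12)**2 = 10**2 = 100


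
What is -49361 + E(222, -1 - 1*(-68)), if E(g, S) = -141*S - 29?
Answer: -58837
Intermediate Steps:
E(g, S) = -29 - 141*S
-49361 + E(222, -1 - 1*(-68)) = -49361 + (-29 - 141*(-1 - 1*(-68))) = -49361 + (-29 - 141*(-1 + 68)) = -49361 + (-29 - 141*67) = -49361 + (-29 - 9447) = -49361 - 9476 = -58837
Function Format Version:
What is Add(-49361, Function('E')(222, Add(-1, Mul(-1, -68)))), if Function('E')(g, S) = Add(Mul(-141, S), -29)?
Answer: -58837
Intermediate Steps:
Function('E')(g, S) = Add(-29, Mul(-141, S))
Add(-49361, Function('E')(222, Add(-1, Mul(-1, -68)))) = Add(-49361, Add(-29, Mul(-141, Add(-1, Mul(-1, -68))))) = Add(-49361, Add(-29, Mul(-141, Add(-1, 68)))) = Add(-49361, Add(-29, Mul(-141, 67))) = Add(-49361, Add(-29, -9447)) = Add(-49361, -9476) = -58837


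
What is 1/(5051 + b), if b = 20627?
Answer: 1/25678 ≈ 3.8944e-5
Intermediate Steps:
1/(5051 + b) = 1/(5051 + 20627) = 1/25678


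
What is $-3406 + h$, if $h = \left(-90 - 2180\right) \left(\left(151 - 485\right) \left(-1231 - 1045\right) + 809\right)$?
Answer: $-1727457516$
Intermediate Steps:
$h = -1727454110$ ($h = - 2270 \left(\left(-334\right) \left(-2276\right) + 809\right) = - 2270 \left(760184 + 809\right) = \left(-2270\right) 760993 = -1727454110$)
$-3406 + h = -3406 - 1727454110 = -1727457516$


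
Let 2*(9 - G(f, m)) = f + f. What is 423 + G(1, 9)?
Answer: 431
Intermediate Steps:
G(f, m) = 9 - f (G(f, m) = 9 - (f + f)/2 = 9 - f)
423 + G(1, 9) = 423 + (9 - 1*1) = 423 + (9 - 1) = 423 + 8 = 431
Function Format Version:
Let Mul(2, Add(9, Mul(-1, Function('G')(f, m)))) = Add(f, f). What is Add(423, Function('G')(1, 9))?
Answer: 431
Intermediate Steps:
Function('G')(f, m) = Add(9, Mul(-1, f)) (Function('G')(f, m) = Add(9, Mul(Rational(-1, 2), Add(f, f))) = Add(9, Mul(Rational(-1, 2), Mul(2, f))) = Add(9, Mul(-1, f)))
Add(423, Function('G')(1, 9)) = Add(423, Add(9, Mul(-1, 1))) = Add(423, Add(9, -1)) = Add(423, 8) = 431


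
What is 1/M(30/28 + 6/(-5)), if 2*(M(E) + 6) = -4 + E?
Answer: -140/1129 ≈ -0.12400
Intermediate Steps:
M(E) = -8 + E/2 (M(E) = -6 + (-4 + E)/2 = -6 + (-2 + E/2) = -8 + E/2)
1/M(30/28 + 6/(-5)) = 1/(-8 + (30/28 + 6/(-5))/2) = 1/(-8 + (30*(1/28) + 6*(-1/5))/2) = 1/(-8 + (15/14 - 6/5)/2) = 1/(-8 + (1/2)*(-9/70)) = 1/(-8 - 9/140) = 1/(-1129/140) = -140/1129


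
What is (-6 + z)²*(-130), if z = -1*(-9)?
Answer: -1170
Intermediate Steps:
z = 9
(-6 + z)²*(-130) = (-6 + 9)²*(-130) = 3²*(-130) = 9*(-130) = -1170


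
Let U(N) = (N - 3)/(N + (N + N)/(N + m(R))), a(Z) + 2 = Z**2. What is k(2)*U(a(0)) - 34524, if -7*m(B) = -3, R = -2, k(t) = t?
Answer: -103627/3 ≈ -34542.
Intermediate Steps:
a(Z) = -2 + Z**2
m(B) = 3/7 (m(B) = -1/7*(-3) = 3/7)
U(N) = (-3 + N)/(N + 2*N/(3/7 + N)) (U(N) = (N - 3)/(N + (N + N)/(N + 3/7)) = (-3 + N)/(N + (2*N)/(3/7 + N)) = (-3 + N)/(N + 2*N/(3/7 + N)))
k(2)*U(a(0)) - 34524 = 2*((-9 - 18*(-2 + 0**2) + 7*(-2 + 0**2)**2)/((-2 + 0**2)*(17 + 7*(-2 + 0**2)))) - 34524 = 2*((-9 - 18*(-2 + 0) + 7*(-2 + 0)**2)/((-2 + 0)*(17 + 7*(-2 + 0)))) - 34524 = 2*((-9 - 18*(-2) + 7*(-2)**2)/((-2)*(17 + 7*(-2)))) - 34524 = 2*(-(-9 + 36 + 7*4)/(2*(17 - 14))) - 34524 = 2*(-1/2*(-9 + 36 + 28)/3) - 34524 = 2*(-1/2*1/3*55) - 34524 = 2*(-55/6) - 34524 = -55/3 - 34524 = -103627/3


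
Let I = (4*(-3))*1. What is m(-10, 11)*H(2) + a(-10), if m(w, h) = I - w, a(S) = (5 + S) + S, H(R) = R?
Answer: -19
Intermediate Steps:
a(S) = 5 + 2*S
I = -12 (I = -12*1 = -12)
m(w, h) = -12 - w
m(-10, 11)*H(2) + a(-10) = (-12 - 1*(-10))*2 + (5 + 2*(-10)) = (-12 + 10)*2 + (5 - 20) = -2*2 - 15 = -4 - 15 = -19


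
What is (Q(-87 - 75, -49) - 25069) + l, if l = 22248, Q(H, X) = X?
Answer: -2870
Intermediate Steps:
(Q(-87 - 75, -49) - 25069) + l = (-49 - 25069) + 22248 = -25118 + 22248 = -2870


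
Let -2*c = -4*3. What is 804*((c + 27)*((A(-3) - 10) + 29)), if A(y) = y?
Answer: 424512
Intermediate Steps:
c = 6 (c = -(-2)*3 = -½*(-12) = 6)
804*((c + 27)*((A(-3) - 10) + 29)) = 804*((6 + 27)*((-3 - 10) + 29)) = 804*(33*(-13 + 29)) = 804*(33*16) = 804*528 = 424512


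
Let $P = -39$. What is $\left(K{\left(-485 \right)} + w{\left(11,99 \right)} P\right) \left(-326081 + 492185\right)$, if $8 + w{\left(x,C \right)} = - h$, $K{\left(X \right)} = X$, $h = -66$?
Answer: $-456287688$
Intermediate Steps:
$w{\left(x,C \right)} = 58$ ($w{\left(x,C \right)} = -8 - -66 = -8 + 66 = 58$)
$\left(K{\left(-485 \right)} + w{\left(11,99 \right)} P\right) \left(-326081 + 492185\right) = \left(-485 + 58 \left(-39\right)\right) \left(-326081 + 492185\right) = \left(-485 - 2262\right) 166104 = \left(-2747\right) 166104 = -456287688$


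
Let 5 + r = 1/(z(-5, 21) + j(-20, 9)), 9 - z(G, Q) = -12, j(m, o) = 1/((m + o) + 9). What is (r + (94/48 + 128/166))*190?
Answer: -17238605/40836 ≈ -422.14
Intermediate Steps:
j(m, o) = 1/(9 + m + o)
z(G, Q) = 21 (z(G, Q) = 9 - 1*(-12) = 9 + 12 = 21)
r = -203/41 (r = -5 + 1/(21 + 1/(9 - 20 + 9)) = -5 + 1/(21 + 1/(-2)) = -5 + 1/(21 - ½) = -5 + 1/(41/2) = -5 + 2/41 = -203/41 ≈ -4.9512)
(r + (94/48 + 128/166))*190 = (-203/41 + (94/48 + 128/166))*190 = (-203/41 + (94*(1/48) + 128*(1/166)))*190 = (-203/41 + (47/24 + 64/83))*190 = (-203/41 + 5437/1992)*190 = -181459/81672*190 = -17238605/40836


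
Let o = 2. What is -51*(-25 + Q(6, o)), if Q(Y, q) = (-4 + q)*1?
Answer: 1377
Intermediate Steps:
Q(Y, q) = -4 + q
-51*(-25 + Q(6, o)) = -51*(-25 + (-4 + 2)) = -51*(-25 - 2) = -51*(-27) = 1377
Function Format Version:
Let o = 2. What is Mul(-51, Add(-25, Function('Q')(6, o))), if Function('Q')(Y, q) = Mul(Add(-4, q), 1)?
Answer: 1377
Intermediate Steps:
Function('Q')(Y, q) = Add(-4, q)
Mul(-51, Add(-25, Function('Q')(6, o))) = Mul(-51, Add(-25, Add(-4, 2))) = Mul(-51, Add(-25, -2)) = Mul(-51, -27) = 1377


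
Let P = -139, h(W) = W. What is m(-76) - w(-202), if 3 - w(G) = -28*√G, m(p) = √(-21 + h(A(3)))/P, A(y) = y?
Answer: -3 - 28*I*√202 - 3*I*√2/139 ≈ -3.0 - 397.99*I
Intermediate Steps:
m(p) = -3*I*√2/139 (m(p) = √(-21 + 3)/(-139) = √(-18)*(-1/139) = (3*I*√2)*(-1/139) = -3*I*√2/139)
w(G) = 3 + 28*√G (w(G) = 3 - (-28)*√G = 3 + 28*√G)
m(-76) - w(-202) = -3*I*√2/139 - (3 + 28*√(-202)) = -3*I*√2/139 - (3 + 28*(I*√202)) = -3*I*√2/139 - (3 + 28*I*√202) = -3*I*√2/139 + (-3 - 28*I*√202) = -3 - 28*I*√202 - 3*I*√2/139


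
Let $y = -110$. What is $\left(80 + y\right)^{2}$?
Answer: $900$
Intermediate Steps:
$\left(80 + y\right)^{2} = \left(80 - 110\right)^{2} = \left(-30\right)^{2} = 900$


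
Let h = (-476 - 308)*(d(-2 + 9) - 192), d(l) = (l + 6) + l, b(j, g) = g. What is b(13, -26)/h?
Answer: -13/67424 ≈ -0.00019281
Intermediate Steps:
d(l) = 6 + 2*l (d(l) = (6 + l) + l = 6 + 2*l)
h = 134848 (h = (-476 - 308)*((6 + 2*(-2 + 9)) - 192) = -784*((6 + 2*7) - 192) = -784*((6 + 14) - 192) = -784*(20 - 192) = -784*(-172) = 134848)
b(13, -26)/h = -26/134848 = -26*1/134848 = -13/67424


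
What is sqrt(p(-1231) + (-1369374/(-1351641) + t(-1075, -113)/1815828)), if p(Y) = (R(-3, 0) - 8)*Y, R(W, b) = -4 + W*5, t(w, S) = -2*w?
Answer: sqrt(10513541389560633247440666)/17785127346 ≈ 182.31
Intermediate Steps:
R(W, b) = -4 + 5*W
p(Y) = -27*Y (p(Y) = ((-4 + 5*(-3)) - 8)*Y = ((-4 - 15) - 8)*Y = (-19 - 8)*Y = -27*Y)
sqrt(p(-1231) + (-1369374/(-1351641) + t(-1075, -113)/1815828)) = sqrt(-27*(-1231) + (-1369374/(-1351641) - 2*(-1075)/1815828)) = sqrt(33237 + (-1369374*(-1/1351641) + 2150*(1/1815828))) = sqrt(33237 + (19846/19589 + 1075/907914)) = sqrt(33237 + 18039519419/17785127346) = sqrt(591142317118421/17785127346) = sqrt(10513541389560633247440666)/17785127346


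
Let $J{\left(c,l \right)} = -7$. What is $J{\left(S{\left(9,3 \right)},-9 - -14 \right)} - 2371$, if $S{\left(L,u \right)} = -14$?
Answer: $-2378$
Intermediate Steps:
$J{\left(S{\left(9,3 \right)},-9 - -14 \right)} - 2371 = -7 - 2371 = -2378$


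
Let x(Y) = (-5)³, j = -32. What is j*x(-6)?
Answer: 4000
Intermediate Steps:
x(Y) = -125
j*x(-6) = -32*(-125) = 4000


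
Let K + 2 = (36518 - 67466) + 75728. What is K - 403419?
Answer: -358641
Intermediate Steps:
K = 44778 (K = -2 + ((36518 - 67466) + 75728) = -2 + (-30948 + 75728) = -2 + 44780 = 44778)
K - 403419 = 44778 - 403419 = -358641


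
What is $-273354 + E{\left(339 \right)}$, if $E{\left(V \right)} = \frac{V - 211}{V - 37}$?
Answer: $- \frac{41276390}{151} \approx -2.7335 \cdot 10^{5}$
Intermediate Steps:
$E{\left(V \right)} = \frac{-211 + V}{-37 + V}$
$-273354 + E{\left(339 \right)} = -273354 + \frac{-211 + 339}{-37 + 339} = -273354 + \frac{1}{302} \cdot 128 = -273354 + \frac{64}{151} = - \frac{41276390}{151}$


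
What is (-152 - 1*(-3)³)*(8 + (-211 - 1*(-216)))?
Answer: -1625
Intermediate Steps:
(-152 - 1*(-3)³)*(8 + (-211 - 1*(-216))) = (-152 - 1*(-27))*(8 + (-211 + 216)) = (-152 + 27)*(8 + 5) = -125*13 = -1625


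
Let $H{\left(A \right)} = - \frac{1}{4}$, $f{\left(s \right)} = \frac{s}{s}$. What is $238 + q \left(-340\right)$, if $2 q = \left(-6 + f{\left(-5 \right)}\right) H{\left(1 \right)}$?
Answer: $\frac{51}{2} \approx 25.5$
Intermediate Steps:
$f{\left(s \right)} = 1$
$H{\left(A \right)} = - \frac{1}{4}$ ($H{\left(A \right)} = \left(-1\right) \frac{1}{4} = - \frac{1}{4}$)
$q = \frac{5}{8}$ ($q = \frac{\left(-6 + 1\right) \left(- \frac{1}{4}\right)}{2} = \frac{\left(-5\right) \left(- \frac{1}{4}\right)}{2} = \frac{1}{2} \cdot \frac{5}{4} = \frac{5}{8} \approx 0.625$)
$238 + q \left(-340\right) = 238 + \frac{5}{8} \left(-340\right) = 238 - \frac{425}{2} = \frac{51}{2}$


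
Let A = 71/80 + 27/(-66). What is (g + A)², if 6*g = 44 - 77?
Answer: 19527561/774400 ≈ 25.216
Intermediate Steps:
g = -11/2 (g = (44 - 77)/6 = (⅙)*(-33) = -11/2 ≈ -5.5000)
A = 421/880 (A = 71*(1/80) + 27*(-1/66) = 71/80 - 9/22 = 421/880 ≈ 0.47841)
(g + A)² = (-11/2 + 421/880)² = (-4419/880)² = 19527561/774400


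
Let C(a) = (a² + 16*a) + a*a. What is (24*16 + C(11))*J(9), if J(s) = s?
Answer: 7218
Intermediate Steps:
C(a) = 2*a² + 16*a (C(a) = (a² + 16*a) + a² = 2*a² + 16*a)
(24*16 + C(11))*J(9) = (24*16 + 2*11*(8 + 11))*9 = (384 + 2*11*19)*9 = (384 + 418)*9 = 802*9 = 7218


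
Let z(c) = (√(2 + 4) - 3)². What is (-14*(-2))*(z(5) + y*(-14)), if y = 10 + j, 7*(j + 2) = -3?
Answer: -2548 - 168*√6 ≈ -2959.5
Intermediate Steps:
j = -17/7 (j = -2 + (⅐)*(-3) = -2 - 3/7 = -17/7 ≈ -2.4286)
z(c) = (-3 + √6)² (z(c) = (√6 - 3)² = (-3 + √6)²)
y = 53/7 (y = 10 - 17/7 = 53/7 ≈ 7.5714)
(-14*(-2))*(z(5) + y*(-14)) = (-14*(-2))*((3 - √6)² + (53/7)*(-14)) = 28*((3 - √6)² - 106) = 28*(-106 + (3 - √6)²) = -2968 + 28*(3 - √6)²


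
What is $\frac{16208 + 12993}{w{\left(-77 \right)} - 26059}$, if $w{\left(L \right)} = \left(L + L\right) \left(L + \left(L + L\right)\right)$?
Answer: $\frac{29201}{9515} \approx 3.0689$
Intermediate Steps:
$w{\left(L \right)} = 6 L^{2}$ ($w{\left(L \right)} = 2 L \left(L + 2 L\right) = 2 L 3 L = 6 L^{2}$)
$\frac{16208 + 12993}{w{\left(-77 \right)} - 26059} = \frac{16208 + 12993}{6 \left(-77\right)^{2} - 26059} = \frac{29201}{6 \cdot 5929 - 26059} = \frac{29201}{35574 - 26059} = \frac{29201}{9515}$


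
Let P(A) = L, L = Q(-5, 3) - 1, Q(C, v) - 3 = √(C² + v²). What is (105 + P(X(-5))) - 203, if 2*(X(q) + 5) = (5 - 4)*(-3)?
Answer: -96 + √34 ≈ -90.169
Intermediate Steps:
X(q) = -13/2 (X(q) = -5 + ((5 - 4)*(-3))/2 = -5 + (1*(-3))/2 = -5 + (½)*(-3) = -5 - 3/2 = -13/2)
Q(C, v) = 3 + √(C² + v²)
L = 2 + √34 (L = (3 + √((-5)² + 3²)) - 1 = (3 + √(25 + 9)) - 1 = (3 + √34) - 1 = 2 + √34 ≈ 7.8309)
P(A) = 2 + √34
(105 + P(X(-5))) - 203 = (105 + (2 + √34)) - 203 = (107 + √34) - 203 = -96 + √34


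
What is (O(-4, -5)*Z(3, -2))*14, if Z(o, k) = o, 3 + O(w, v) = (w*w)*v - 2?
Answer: -3570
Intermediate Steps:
O(w, v) = -5 + v*w**2 (O(w, v) = -3 + ((w*w)*v - 2) = -3 + (w**2*v - 2) = -3 + (v*w**2 - 2) = -3 + (-2 + v*w**2) = -5 + v*w**2)
(O(-4, -5)*Z(3, -2))*14 = ((-5 - 5*(-4)**2)*3)*14 = ((-5 - 5*16)*3)*14 = ((-5 - 80)*3)*14 = -85*3*14 = -255*14 = -3570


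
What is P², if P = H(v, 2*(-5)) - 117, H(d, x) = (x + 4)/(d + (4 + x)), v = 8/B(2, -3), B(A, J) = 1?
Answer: 14400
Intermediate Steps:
v = 8 (v = 8/1 = 8*1 = 8)
H(d, x) = (4 + x)/(4 + d + x)
P = -120 (P = (4 + 2*(-5))/(4 + 8 + 2*(-5)) - 117 = (4 - 10)/(4 + 8 - 10) - 117 = -6/2 - 117 = (½)*(-6) - 117 = -3 - 117 = -120)
P² = (-120)² = 14400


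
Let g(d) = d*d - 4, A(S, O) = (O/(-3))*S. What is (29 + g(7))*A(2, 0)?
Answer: 0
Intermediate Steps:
A(S, O) = -O*S/3 (A(S, O) = (O*(-1/3))*S = (-O/3)*S = -O*S/3)
g(d) = -4 + d**2 (g(d) = d**2 - 4 = -4 + d**2)
(29 + g(7))*A(2, 0) = (29 + (-4 + 7**2))*(-1/3*0*2) = (29 + (-4 + 49))*0 = (29 + 45)*0 = 74*0 = 0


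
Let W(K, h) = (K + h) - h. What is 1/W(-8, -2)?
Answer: -⅛ ≈ -0.12500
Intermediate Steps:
W(K, h) = K
1/W(-8, -2) = 1/(-8) = -⅛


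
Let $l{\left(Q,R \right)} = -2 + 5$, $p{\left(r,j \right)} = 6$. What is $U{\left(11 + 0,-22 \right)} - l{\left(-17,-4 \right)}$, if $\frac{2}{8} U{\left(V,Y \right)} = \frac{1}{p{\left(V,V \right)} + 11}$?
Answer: $- \frac{47}{17} \approx -2.7647$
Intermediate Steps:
$l{\left(Q,R \right)} = 3$
$U{\left(V,Y \right)} = \frac{4}{17}$ ($U{\left(V,Y \right)} = \frac{4}{6 + 11} = \frac{4}{17}$)
$U{\left(11 + 0,-22 \right)} - l{\left(-17,-4 \right)} = \frac{4}{17} - 3 = - \frac{47}{17}$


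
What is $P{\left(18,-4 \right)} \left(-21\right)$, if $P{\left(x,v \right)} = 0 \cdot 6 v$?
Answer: $0$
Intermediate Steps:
$P{\left(x,v \right)} = 0$ ($P{\left(x,v \right)} = 0 v = 0$)
$P{\left(18,-4 \right)} \left(-21\right) = 0 \left(-21\right) = 0$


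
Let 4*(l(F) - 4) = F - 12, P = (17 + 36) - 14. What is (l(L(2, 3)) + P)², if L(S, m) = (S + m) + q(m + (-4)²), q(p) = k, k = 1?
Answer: 6889/4 ≈ 1722.3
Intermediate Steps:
q(p) = 1
L(S, m) = 1 + S + m (L(S, m) = (S + m) + 1 = 1 + S + m)
P = 39 (P = 53 - 14 = 39)
l(F) = 1 + F/4 (l(F) = 4 + (F - 12)/4 = 4 + (-12 + F)/4 = 4 + (-3 + F/4) = 1 + F/4)
(l(L(2, 3)) + P)² = ((1 + (1 + 2 + 3)/4) + 39)² = ((1 + (¼)*6) + 39)² = ((1 + 3/2) + 39)² = (5/2 + 39)² = (83/2)² = 6889/4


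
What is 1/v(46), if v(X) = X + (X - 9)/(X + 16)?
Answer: 62/2889 ≈ 0.021461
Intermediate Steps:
v(X) = X + (-9 + X)/(16 + X)
1/v(46) = 1/((-9 + 46² + 17*46)/(16 + 46)) = 1/((-9 + 2116 + 782)/62) = 1/((1/62)*2889) = 1/(2889/62) = 62/2889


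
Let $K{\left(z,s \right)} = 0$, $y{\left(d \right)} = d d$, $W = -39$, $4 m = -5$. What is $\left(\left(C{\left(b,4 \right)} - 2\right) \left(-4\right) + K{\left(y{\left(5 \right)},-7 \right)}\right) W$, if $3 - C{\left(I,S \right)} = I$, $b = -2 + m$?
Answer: $663$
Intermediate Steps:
$m = - \frac{5}{4}$ ($m = \frac{1}{4} \left(-5\right) = - \frac{5}{4} \approx -1.25$)
$b = - \frac{13}{4}$ ($b = -2 - \frac{5}{4} = - \frac{13}{4} \approx -3.25$)
$C{\left(I,S \right)} = 3 - I$
$y{\left(d \right)} = d^{2}$
$\left(\left(C{\left(b,4 \right)} - 2\right) \left(-4\right) + K{\left(y{\left(5 \right)},-7 \right)}\right) W = \left(\left(\left(3 - - \frac{13}{4}\right) - 2\right) \left(-4\right) + 0\right) \left(-39\right) = \left(\left(\left(3 + \frac{13}{4}\right) - 2\right) \left(-4\right) + 0\right) \left(-39\right) = \left(\left(\frac{25}{4} - 2\right) \left(-4\right) + 0\right) \left(-39\right) = \left(\frac{17}{4} \left(-4\right) + 0\right) \left(-39\right) = \left(-17 + 0\right) \left(-39\right) = \left(-17\right) \left(-39\right) = 663$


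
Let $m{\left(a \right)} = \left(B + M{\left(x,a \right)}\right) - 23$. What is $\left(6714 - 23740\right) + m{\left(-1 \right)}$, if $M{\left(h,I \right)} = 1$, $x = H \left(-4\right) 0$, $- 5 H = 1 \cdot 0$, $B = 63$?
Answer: $-16985$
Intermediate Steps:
$H = 0$ ($H = - \frac{1 \cdot 0}{5} = \left(- \frac{1}{5}\right) 0 = 0$)
$x = 0$ ($x = 0 \left(-4\right) 0 = 0 \cdot 0 = 0$)
$m{\left(a \right)} = 41$ ($m{\left(a \right)} = \left(63 + 1\right) - 23 = 64 - 23 = 41$)
$\left(6714 - 23740\right) + m{\left(-1 \right)} = \left(6714 - 23740\right) + 41 = -17026 + 41 = -16985$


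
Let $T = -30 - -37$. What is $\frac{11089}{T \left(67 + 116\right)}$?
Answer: $\frac{11089}{1281} \approx 8.6565$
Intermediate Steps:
$T = 7$ ($T = -30 + 37 = 7$)
$\frac{11089}{T \left(67 + 116\right)} = \frac{11089}{7 \left(67 + 116\right)} = \frac{11089}{7 \cdot 183} = \frac{11089}{1281}$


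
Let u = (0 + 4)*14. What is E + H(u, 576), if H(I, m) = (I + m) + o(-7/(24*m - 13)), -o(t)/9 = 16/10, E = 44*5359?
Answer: 1182068/5 ≈ 2.3641e+5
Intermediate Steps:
E = 235796
o(t) = -72/5 (o(t) = -144/10 = -9*8/5 = -72/5)
u = 56 (u = 4*14 = 56)
H(I, m) = -72/5 + I + m (H(I, m) = (I + m) - 72/5 = -72/5 + I + m)
E + H(u, 576) = 235796 + (-72/5 + 56 + 576) = 235796 + 3088/5 = 1182068/5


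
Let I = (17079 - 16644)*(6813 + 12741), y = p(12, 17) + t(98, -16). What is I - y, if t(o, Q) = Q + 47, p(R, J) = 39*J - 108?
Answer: 8505404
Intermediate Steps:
p(R, J) = -108 + 39*J
t(o, Q) = 47 + Q
y = 586 (y = (-108 + 39*17) + (47 - 16) = (-108 + 663) + 31 = 555 + 31 = 586)
I = 8505990 (I = 435*19554 = 8505990)
I - y = 8505990 - 1*586 = 8505990 - 586 = 8505404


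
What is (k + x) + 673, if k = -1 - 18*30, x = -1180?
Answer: -1048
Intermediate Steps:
k = -541 (k = -1 - 540 = -541)
(k + x) + 673 = (-541 - 1180) + 673 = -1721 + 673 = -1048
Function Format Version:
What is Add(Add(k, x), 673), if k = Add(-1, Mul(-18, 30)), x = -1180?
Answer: -1048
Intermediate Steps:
k = -541 (k = Add(-1, -540) = -541)
Add(Add(k, x), 673) = Add(Add(-541, -1180), 673) = Add(-1721, 673) = -1048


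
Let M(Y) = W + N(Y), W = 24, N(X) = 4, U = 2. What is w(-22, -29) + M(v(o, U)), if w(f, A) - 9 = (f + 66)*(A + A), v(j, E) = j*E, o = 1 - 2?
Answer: -2515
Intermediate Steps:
o = -1
v(j, E) = E*j
w(f, A) = 9 + 2*A*(66 + f) (w(f, A) = 9 + (f + 66)*(A + A) = 9 + (66 + f)*(2*A) = 9 + 2*A*(66 + f))
M(Y) = 28 (M(Y) = 24 + 4 = 28)
w(-22, -29) + M(v(o, U)) = (9 + 132*(-29) + 2*(-29)*(-22)) + 28 = (9 - 3828 + 1276) + 28 = -2543 + 28 = -2515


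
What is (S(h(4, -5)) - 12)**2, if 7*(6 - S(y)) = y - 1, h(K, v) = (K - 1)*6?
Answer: 3481/49 ≈ 71.041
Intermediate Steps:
h(K, v) = -6 + 6*K (h(K, v) = (-1 + K)*6 = -6 + 6*K)
S(y) = 43/7 - y/7 (S(y) = 6 - (y - 1)/7 = 6 - (-1 + y)/7 = 6 + (1/7 - y/7) = 43/7 - y/7)
(S(h(4, -5)) - 12)**2 = ((43/7 - (-6 + 6*4)/7) - 12)**2 = ((43/7 - (-6 + 24)/7) - 12)**2 = ((43/7 - 1/7*18) - 12)**2 = ((43/7 - 18/7) - 12)**2 = (25/7 - 12)**2 = (-59/7)**2 = 3481/49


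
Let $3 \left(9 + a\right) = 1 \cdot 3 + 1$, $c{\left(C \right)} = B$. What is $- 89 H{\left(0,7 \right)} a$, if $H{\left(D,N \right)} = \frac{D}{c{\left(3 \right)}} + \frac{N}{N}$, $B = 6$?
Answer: $\frac{2047}{3} \approx 682.33$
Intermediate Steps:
$c{\left(C \right)} = 6$
$H{\left(D,N \right)} = 1 + \frac{D}{6}$ ($H{\left(D,N \right)} = \frac{D}{6} + \frac{N}{N} = D \frac{1}{6} + 1 = \frac{D}{6} + 1 = 1 + \frac{D}{6}$)
$a = - \frac{23}{3}$ ($a = -9 + \frac{1 \cdot 3 + 1}{3} = -9 + \frac{3 + 1}{3} = -9 + \frac{1}{3} \cdot 4 = -9 + \frac{4}{3} = - \frac{23}{3} \approx -7.6667$)
$- 89 H{\left(0,7 \right)} a = - 89 \left(1 + \frac{1}{6} \cdot 0\right) \left(- \frac{23}{3}\right) = - 89 \left(1 + 0\right) \left(- \frac{23}{3}\right) = \left(-89\right) 1 \left(- \frac{23}{3}\right) = \left(-89\right) \left(- \frac{23}{3}\right) = \frac{2047}{3}$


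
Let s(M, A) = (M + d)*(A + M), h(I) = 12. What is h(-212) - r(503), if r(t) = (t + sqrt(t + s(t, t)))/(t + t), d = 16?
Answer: 23/2 - sqrt(522617)/1006 ≈ 10.781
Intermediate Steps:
s(M, A) = (16 + M)*(A + M) (s(M, A) = (M + 16)*(A + M) = (16 + M)*(A + M))
r(t) = (t + sqrt(2*t**2 + 33*t))/(2*t) (r(t) = (t + sqrt(t + (t**2 + 16*t + 16*t + t*t)))/(t + t) = (t + sqrt(t + (t**2 + 16*t + 16*t + t**2)))/((2*t)) = (t + sqrt(t + (2*t**2 + 32*t)))*(1/(2*t)) = (t + sqrt(2*t**2 + 33*t))*(1/(2*t)) = (t + sqrt(2*t**2 + 33*t))/(2*t))
h(-212) - r(503) = 12 - (503 + sqrt(503*(33 + 2*503)))/(2*503) = 12 - (503 + sqrt(503*(33 + 1006)))/(2*503) = 12 - (503 + sqrt(503*1039))/(2*503) = 12 - (503 + sqrt(522617))/(2*503) = 12 - (1/2 + sqrt(522617)/1006) = 12 + (-1/2 - sqrt(522617)/1006) = 23/2 - sqrt(522617)/1006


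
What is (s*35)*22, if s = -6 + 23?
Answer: 13090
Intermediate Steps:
s = 17
(s*35)*22 = (17*35)*22 = 595*22 = 13090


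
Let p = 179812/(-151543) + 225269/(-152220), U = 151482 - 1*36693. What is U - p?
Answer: 2647999865100647/23067875460 ≈ 1.1479e+5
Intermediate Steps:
U = 114789 (U = 151482 - 36693 = 114789)
p = -61508922707/23067875460 (p = 179812*(-1/151543) + 225269*(-1/152220) = -179812/151543 - 225269/152220 = -61508922707/23067875460 ≈ -2.6664)
U - p = 114789 - 1*(-61508922707/23067875460) = 114789 + 61508922707/23067875460 = 2647999865100647/23067875460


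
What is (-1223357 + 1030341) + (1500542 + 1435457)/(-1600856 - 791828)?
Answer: -461829230943/2392684 ≈ -1.9302e+5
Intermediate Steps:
(-1223357 + 1030341) + (1500542 + 1435457)/(-1600856 - 791828) = -193016 + 2935999/(-2392684) = -193016 + 2935999*(-1/2392684) = -193016 - 2935999/2392684 = -461829230943/2392684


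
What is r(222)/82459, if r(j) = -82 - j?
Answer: -304/82459 ≈ -0.0036867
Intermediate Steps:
r(222)/82459 = (-82 - 1*222)/82459 = (-82 - 222)*(1/82459) = -304*1/82459 = -304/82459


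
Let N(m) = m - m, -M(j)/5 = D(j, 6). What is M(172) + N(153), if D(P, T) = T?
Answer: -30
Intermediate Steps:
M(j) = -30 (M(j) = -5*6 = -30)
N(m) = 0
M(172) + N(153) = -30 + 0 = -30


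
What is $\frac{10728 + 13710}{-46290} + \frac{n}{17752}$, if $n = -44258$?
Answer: $- \frac{206877183}{68478340} \approx -3.0211$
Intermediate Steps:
$\frac{10728 + 13710}{-46290} + \frac{n}{17752} = \frac{10728 + 13710}{-46290} - \frac{44258}{17752} = 24438 \left(- \frac{1}{46290}\right) - \frac{22129}{8876} = - \frac{4073}{7715} - \frac{22129}{8876} = - \frac{206877183}{68478340}$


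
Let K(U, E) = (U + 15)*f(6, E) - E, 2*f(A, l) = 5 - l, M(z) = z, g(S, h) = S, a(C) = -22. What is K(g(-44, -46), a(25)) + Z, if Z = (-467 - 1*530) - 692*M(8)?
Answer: -13805/2 ≈ -6902.5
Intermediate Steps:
Z = -6533 (Z = (-467 - 1*530) - 692*8 = (-467 - 530) - 5536 = -997 - 5536 = -6533)
f(A, l) = 5/2 - l/2 (f(A, l) = (5 - l)/2 = 5/2 - l/2)
K(U, E) = -E + (15 + U)*(5/2 - E/2) (K(U, E) = (U + 15)*(5/2 - E/2) - E = (15 + U)*(5/2 - E/2) - E = -E + (15 + U)*(5/2 - E/2))
K(g(-44, -46), a(25)) + Z = (75/2 - 17/2*(-22) - 1/2*(-44)*(-5 - 22)) - 6533 = (75/2 + 187 - 1/2*(-44)*(-27)) - 6533 = (75/2 + 187 - 594) - 6533 = -739/2 - 6533 = -13805/2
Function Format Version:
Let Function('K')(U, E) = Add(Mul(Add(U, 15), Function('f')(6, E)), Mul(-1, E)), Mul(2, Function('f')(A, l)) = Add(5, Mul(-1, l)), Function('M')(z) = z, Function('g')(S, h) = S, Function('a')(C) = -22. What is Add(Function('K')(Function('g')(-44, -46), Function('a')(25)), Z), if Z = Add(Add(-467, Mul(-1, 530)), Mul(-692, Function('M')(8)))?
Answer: Rational(-13805, 2) ≈ -6902.5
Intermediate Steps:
Z = -6533 (Z = Add(Add(-467, Mul(-1, 530)), Mul(-692, 8)) = Add(Add(-467, -530), -5536) = Add(-997, -5536) = -6533)
Function('f')(A, l) = Add(Rational(5, 2), Mul(Rational(-1, 2), l)) (Function('f')(A, l) = Mul(Rational(1, 2), Add(5, Mul(-1, l))) = Add(Rational(5, 2), Mul(Rational(-1, 2), l)))
Function('K')(U, E) = Add(Mul(-1, E), Mul(Add(15, U), Add(Rational(5, 2), Mul(Rational(-1, 2), E)))) (Function('K')(U, E) = Add(Mul(Add(U, 15), Add(Rational(5, 2), Mul(Rational(-1, 2), E))), Mul(-1, E)) = Add(Mul(Add(15, U), Add(Rational(5, 2), Mul(Rational(-1, 2), E))), Mul(-1, E)) = Add(Mul(-1, E), Mul(Add(15, U), Add(Rational(5, 2), Mul(Rational(-1, 2), E)))))
Add(Function('K')(Function('g')(-44, -46), Function('a')(25)), Z) = Add(Add(Rational(75, 2), Mul(Rational(-17, 2), -22), Mul(Rational(-1, 2), -44, Add(-5, -22))), -6533) = Add(Add(Rational(75, 2), 187, Mul(Rational(-1, 2), -44, -27)), -6533) = Add(Add(Rational(75, 2), 187, -594), -6533) = Add(Rational(-739, 2), -6533) = Rational(-13805, 2)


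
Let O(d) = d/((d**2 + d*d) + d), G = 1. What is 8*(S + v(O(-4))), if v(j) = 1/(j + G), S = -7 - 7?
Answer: -308/3 ≈ -102.67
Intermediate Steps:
O(d) = d/(d + 2*d**2) (O(d) = d/((d**2 + d**2) + d) = d/(2*d**2 + d) = d/(d + 2*d**2))
S = -14
v(j) = 1/(1 + j) (v(j) = 1/(j + 1) = 1/(1 + j))
8*(S + v(O(-4))) = 8*(-14 + 1/(1 + 1/(1 + 2*(-4)))) = 8*(-14 + 1/(1 + 1/(1 - 8))) = 8*(-14 + 1/(1 + 1/(-7))) = 8*(-14 + 1/(1 - 1/7)) = 8*(-14 + 1/(6/7)) = 8*(-14 + 7/6) = 8*(-77/6) = -308/3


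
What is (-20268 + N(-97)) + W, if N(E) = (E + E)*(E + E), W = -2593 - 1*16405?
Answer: -1630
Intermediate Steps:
W = -18998 (W = -2593 - 16405 = -18998)
N(E) = 4*E² (N(E) = (2*E)*(2*E) = 4*E²)
(-20268 + N(-97)) + W = (-20268 + 4*(-97)²) - 18998 = (-20268 + 4*9409) - 18998 = (-20268 + 37636) - 18998 = 17368 - 18998 = -1630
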